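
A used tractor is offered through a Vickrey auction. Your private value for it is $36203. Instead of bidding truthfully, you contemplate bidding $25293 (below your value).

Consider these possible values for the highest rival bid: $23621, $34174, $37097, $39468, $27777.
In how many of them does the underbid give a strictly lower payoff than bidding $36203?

2

The deviation hurts exactly when the highest competing bid lies strictly between $25293 and $36203 — underbidding then forfeits a profitable win.
$23621: below both → same outcome either way.
$34174: inside the interval → strictly worse (loss $2029).
$37097: above both → same outcome either way.
$39468: above both → same outcome either way.
$27777: inside the interval → strictly worse (loss $8426).
Count: 2.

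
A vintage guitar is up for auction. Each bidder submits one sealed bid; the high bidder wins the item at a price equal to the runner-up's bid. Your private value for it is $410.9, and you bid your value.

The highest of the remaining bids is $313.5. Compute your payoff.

$97.4

Your bid $410.9 exceeds the highest competing bid $313.5, so you win.
In a second-price auction the winner pays the second-highest bid, $313.5.
Payoff = value − price = $410.9 − $313.5 = $97.4.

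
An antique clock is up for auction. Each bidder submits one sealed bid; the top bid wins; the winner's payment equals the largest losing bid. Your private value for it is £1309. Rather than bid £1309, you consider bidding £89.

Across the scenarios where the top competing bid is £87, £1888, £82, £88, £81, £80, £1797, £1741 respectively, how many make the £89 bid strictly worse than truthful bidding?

0

The deviation hurts exactly when the highest competing bid lies strictly between £89 and £1309 — underbidding then forfeits a profitable win.
£87: below both → same outcome either way.
£1888: above both → same outcome either way.
£82: below both → same outcome either way.
£88: below both → same outcome either way.
£81: below both → same outcome either way.
£80: below both → same outcome either way.
£1797: above both → same outcome either way.
£1741: above both → same outcome either way.
Count: 0.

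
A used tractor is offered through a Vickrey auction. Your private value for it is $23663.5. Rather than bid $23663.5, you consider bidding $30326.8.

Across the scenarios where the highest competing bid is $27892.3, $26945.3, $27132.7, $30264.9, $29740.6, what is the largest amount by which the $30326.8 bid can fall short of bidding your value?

$27892.3: truthful gives $0, deviation gives −$4228.8 → loss $4228.8.
$26945.3: truthful gives $0, deviation gives −$3281.8 → loss $3281.8.
$27132.7: truthful gives $0, deviation gives −$3469.2 → loss $3469.2.
$30264.9: truthful gives $0, deviation gives −$6601.4 → loss $6601.4.
$29740.6: truthful gives $0, deviation gives −$6077.1 → loss $6077.1.
Maximum loss: $6601.4.

$6601.4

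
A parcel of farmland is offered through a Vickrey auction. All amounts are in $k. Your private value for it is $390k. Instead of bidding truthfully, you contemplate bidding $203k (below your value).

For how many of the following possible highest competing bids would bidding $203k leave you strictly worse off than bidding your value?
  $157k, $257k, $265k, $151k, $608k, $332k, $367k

The deviation hurts exactly when the highest competing bid lies strictly between $203k and $390k — underbidding then forfeits a profitable win.
$157k: below both → same outcome either way.
$257k: inside the interval → strictly worse (loss $133k).
$265k: inside the interval → strictly worse (loss $125k).
$151k: below both → same outcome either way.
$608k: above both → same outcome either way.
$332k: inside the interval → strictly worse (loss $58k).
$367k: inside the interval → strictly worse (loss $23k).
Count: 4.

4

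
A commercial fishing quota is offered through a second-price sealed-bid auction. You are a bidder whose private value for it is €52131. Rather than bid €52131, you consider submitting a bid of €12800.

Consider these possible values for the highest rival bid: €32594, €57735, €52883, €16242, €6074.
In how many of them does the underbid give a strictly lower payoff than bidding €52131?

2

The deviation hurts exactly when the highest competing bid lies strictly between €12800 and €52131 — underbidding then forfeits a profitable win.
€32594: inside the interval → strictly worse (loss €19537).
€57735: above both → same outcome either way.
€52883: above both → same outcome either way.
€16242: inside the interval → strictly worse (loss €35889).
€6074: below both → same outcome either way.
Count: 2.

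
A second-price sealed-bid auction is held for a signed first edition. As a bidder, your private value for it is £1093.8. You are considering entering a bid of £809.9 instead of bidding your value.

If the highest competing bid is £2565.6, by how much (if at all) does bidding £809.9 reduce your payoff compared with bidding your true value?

Bidding your value £1093.8: you lose (since £1093.8 < £2565.6). Payoff £0.
Bidding £809.9: you lose. Payoff £0.
Difference = £0 − £0 = £0; both bids lead to the same outcome because the competing bid is above both your value and your alternative bid.
In a second-price auction your bid sets only whether you win, not what you pay, so bidding your true value is weakly dominant.

£0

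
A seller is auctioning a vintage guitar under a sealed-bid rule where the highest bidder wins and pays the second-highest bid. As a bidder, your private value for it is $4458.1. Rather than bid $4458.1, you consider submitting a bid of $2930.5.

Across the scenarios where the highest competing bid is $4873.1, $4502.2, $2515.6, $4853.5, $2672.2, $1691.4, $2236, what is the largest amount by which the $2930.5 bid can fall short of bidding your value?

$0

$4873.1: same outcome either way → loss $0.
$4502.2: same outcome either way → loss $0.
$2515.6: same outcome either way → loss $0.
$4853.5: same outcome either way → loss $0.
$2672.2: same outcome either way → loss $0.
$1691.4: same outcome either way → loss $0.
$2236: same outcome either way → loss $0.
Maximum loss: $0.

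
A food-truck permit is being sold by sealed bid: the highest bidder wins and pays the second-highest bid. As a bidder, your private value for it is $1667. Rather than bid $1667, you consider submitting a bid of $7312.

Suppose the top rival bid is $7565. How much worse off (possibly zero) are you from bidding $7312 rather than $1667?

$0

Bidding your value $1667: you lose (since $1667 < $7565). Payoff $0.
Bidding $7312: you lose. Payoff $0.
Difference = $0 − $0 = $0; both bids lead to the same outcome because the competing bid is above both your value and your alternative bid.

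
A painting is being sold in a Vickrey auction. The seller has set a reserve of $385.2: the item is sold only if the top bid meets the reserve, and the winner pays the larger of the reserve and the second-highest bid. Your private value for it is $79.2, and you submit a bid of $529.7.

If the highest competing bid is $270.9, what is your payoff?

−$306

Your bid $529.7 is the highest and exceeds the reserve.
Price = max(second-highest bid, reserve) = max($270.9, $385.2) = $385.2.
Payoff = $79.2 − $385.2 = −$306.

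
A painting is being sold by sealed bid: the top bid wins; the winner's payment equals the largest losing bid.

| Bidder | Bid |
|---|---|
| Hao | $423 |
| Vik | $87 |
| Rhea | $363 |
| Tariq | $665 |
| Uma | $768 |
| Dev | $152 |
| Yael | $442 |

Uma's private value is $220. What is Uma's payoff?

−$445

Highest bid: Uma at $768, so Uma wins.
Second-highest bid: Tariq at $665 — that is the price the winner pays.
Uma's payoff = value − price = $220 − $665 = −$445.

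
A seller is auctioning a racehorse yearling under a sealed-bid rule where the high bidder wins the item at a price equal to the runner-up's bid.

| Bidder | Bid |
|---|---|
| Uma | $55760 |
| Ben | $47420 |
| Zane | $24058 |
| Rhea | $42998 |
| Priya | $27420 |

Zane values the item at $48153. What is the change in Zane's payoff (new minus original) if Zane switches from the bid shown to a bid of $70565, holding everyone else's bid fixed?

The highest bid among the other bidders is $55760; Zane's bid doesn't change that.
Original bid $24058: Zane is not highest (top rival bid is $55760); payoff $0.
Alternative bid $70565: Zane is highest, pays the top rival bid $55760; payoff $48153 − $55760 = −$7607.
Change in payoff = −$7607 − ($0) = −$7607.

−$7607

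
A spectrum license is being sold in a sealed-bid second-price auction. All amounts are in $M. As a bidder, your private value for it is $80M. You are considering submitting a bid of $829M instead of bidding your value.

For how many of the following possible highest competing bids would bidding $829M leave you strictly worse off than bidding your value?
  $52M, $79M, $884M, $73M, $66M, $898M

0

The deviation hurts exactly when the highest competing bid lies strictly between $80M and $829M — overbidding then wins at a price above your value.
$52M: below both → same outcome either way.
$79M: below both → same outcome either way.
$884M: above both → same outcome either way.
$73M: below both → same outcome either way.
$66M: below both → same outcome either way.
$898M: above both → same outcome either way.
Count: 0.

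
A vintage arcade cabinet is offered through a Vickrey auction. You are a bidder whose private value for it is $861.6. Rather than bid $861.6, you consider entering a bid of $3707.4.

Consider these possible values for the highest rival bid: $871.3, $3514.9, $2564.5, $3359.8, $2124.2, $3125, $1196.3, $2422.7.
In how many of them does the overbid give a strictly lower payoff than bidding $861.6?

8

The deviation hurts exactly when the highest competing bid lies strictly between $861.6 and $3707.4 — overbidding then wins at a price above your value.
$871.3: inside the interval → strictly worse (loss $9.7).
$3514.9: inside the interval → strictly worse (loss $2653.3).
$2564.5: inside the interval → strictly worse (loss $1702.9).
$3359.8: inside the interval → strictly worse (loss $2498.2).
$2124.2: inside the interval → strictly worse (loss $1262.6).
$3125: inside the interval → strictly worse (loss $2263.4).
$1196.3: inside the interval → strictly worse (loss $334.7).
$2422.7: inside the interval → strictly worse (loss $1561.1).
Count: 8.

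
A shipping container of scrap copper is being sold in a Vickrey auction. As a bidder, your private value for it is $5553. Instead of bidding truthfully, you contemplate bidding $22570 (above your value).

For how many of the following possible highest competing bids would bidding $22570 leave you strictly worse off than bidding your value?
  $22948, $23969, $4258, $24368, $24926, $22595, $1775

The deviation hurts exactly when the highest competing bid lies strictly between $5553 and $22570 — overbidding then wins at a price above your value.
$22948: above both → same outcome either way.
$23969: above both → same outcome either way.
$4258: below both → same outcome either way.
$24368: above both → same outcome either way.
$24926: above both → same outcome either way.
$22595: above both → same outcome either way.
$1775: below both → same outcome either way.
Count: 0.

0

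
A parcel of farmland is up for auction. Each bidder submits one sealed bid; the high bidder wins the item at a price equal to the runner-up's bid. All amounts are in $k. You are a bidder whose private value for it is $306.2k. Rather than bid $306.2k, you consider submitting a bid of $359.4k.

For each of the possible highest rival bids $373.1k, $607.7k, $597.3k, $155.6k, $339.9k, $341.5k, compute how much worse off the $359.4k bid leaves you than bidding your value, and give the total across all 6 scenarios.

$69k

The deviation costs you only when the competing bid falls strictly between $306.2k and $359.4k; elsewhere both bids give the same outcome.
$373.1k: outcomes coincide → loss $0k.
$607.7k: outcomes coincide → loss $0k.
$597.3k: outcomes coincide → loss $0k.
$155.6k: outcomes coincide → loss $0k.
$339.9k: truthful payoff $0k, deviation payoff −$33.7k → loss $33.7k.
$341.5k: truthful payoff $0k, deviation payoff −$35.3k → loss $35.3k.
Total loss = $33.7k + $35.3k = $69k.
In a second-price auction your bid sets only whether you win, not what you pay, so bidding your true value is weakly dominant.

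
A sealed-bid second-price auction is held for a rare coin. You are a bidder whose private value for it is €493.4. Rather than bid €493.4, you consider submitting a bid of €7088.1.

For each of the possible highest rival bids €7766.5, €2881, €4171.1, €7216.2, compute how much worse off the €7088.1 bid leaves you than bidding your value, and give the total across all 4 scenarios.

The deviation costs you only when the competing bid falls strictly between €493.4 and €7088.1; elsewhere both bids give the same outcome.
€7766.5: outcomes coincide → loss €0.
€2881: truthful payoff €0, deviation payoff −€2387.6 → loss €2387.6.
€4171.1: truthful payoff €0, deviation payoff −€3677.7 → loss €3677.7.
€7216.2: outcomes coincide → loss €0.
Total loss = €2387.6 + €3677.7 = €6065.3.

€6065.3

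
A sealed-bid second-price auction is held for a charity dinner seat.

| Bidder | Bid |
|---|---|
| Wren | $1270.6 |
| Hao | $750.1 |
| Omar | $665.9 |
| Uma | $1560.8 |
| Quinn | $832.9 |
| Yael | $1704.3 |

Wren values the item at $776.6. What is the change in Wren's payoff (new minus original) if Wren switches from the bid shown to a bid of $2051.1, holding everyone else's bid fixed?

−$927.7

The highest bid among the other bidders is $1704.3; Wren's bid doesn't change that.
Original bid $1270.6: Wren is not highest (top rival bid is $1704.3); payoff $0.
Alternative bid $2051.1: Wren is highest, pays the top rival bid $1704.3; payoff $776.6 − $1704.3 = −$927.7.
Change in payoff = −$927.7 − ($0) = −$927.7.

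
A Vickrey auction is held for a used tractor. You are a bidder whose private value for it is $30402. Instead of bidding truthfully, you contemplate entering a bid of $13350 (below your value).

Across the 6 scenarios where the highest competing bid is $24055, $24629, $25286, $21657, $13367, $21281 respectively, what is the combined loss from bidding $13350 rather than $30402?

The deviation costs you only when the competing bid falls strictly between $13350 and $30402; elsewhere both bids give the same outcome.
$24055: truthful payoff $6347, deviation payoff $0 → loss $6347.
$24629: truthful payoff $5773, deviation payoff $0 → loss $5773.
$25286: truthful payoff $5116, deviation payoff $0 → loss $5116.
$21657: truthful payoff $8745, deviation payoff $0 → loss $8745.
$13367: truthful payoff $17035, deviation payoff $0 → loss $17035.
$21281: truthful payoff $9121, deviation payoff $0 → loss $9121.
Total loss = $6347 + $5773 + $5116 + $8745 + $17035 + $9121 = $52137.

$52137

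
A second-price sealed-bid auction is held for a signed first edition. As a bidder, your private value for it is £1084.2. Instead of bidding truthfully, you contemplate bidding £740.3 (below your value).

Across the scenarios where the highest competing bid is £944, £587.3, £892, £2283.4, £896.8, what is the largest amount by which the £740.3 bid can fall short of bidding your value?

£944: truthful gives £140.2, deviation gives £0 → loss £140.2.
£587.3: same outcome either way → loss £0.
£892: truthful gives £192.2, deviation gives £0 → loss £192.2.
£2283.4: same outcome either way → loss £0.
£896.8: truthful gives £187.4, deviation gives £0 → loss £187.4.
Maximum loss: £192.2.

£192.2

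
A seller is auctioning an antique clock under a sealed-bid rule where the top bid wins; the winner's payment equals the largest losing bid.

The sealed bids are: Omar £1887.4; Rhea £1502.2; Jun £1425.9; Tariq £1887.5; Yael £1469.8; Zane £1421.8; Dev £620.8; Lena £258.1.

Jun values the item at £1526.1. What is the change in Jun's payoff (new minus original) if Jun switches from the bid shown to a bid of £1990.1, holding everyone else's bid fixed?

−£361.4

The highest bid among the other bidders is £1887.5; Jun's bid doesn't change that.
Original bid £1425.9: Jun is not highest (top rival bid is £1887.5); payoff £0.
Alternative bid £1990.1: Jun is highest, pays the top rival bid £1887.5; payoff £1526.1 − £1887.5 = −£361.4.
Change in payoff = −£361.4 − (£0) = −£361.4.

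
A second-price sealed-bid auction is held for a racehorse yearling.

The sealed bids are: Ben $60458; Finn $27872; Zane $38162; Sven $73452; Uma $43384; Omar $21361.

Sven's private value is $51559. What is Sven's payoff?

−$8899

Highest bid: Sven at $73452, so Sven wins.
Second-highest bid: Ben at $60458 — that is the price the winner pays.
Sven's payoff = value − price = $51559 − $60458 = −$8899.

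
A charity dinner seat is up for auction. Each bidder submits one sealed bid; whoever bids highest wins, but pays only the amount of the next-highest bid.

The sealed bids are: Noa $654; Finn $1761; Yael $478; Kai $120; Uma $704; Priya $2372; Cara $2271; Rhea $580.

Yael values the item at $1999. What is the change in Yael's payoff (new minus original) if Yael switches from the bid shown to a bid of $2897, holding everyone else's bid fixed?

The highest bid among the other bidders is $2372; Yael's bid doesn't change that.
Original bid $478: Yael is not highest (top rival bid is $2372); payoff $0.
Alternative bid $2897: Yael is highest, pays the top rival bid $2372; payoff $1999 − $2372 = −$373.
Change in payoff = −$373 − ($0) = −$373.

−$373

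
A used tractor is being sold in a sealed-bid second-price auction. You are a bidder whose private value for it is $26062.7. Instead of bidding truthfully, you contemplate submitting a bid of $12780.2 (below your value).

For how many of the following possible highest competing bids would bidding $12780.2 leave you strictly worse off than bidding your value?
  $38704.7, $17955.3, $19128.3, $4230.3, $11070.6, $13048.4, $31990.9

The deviation hurts exactly when the highest competing bid lies strictly between $12780.2 and $26062.7 — underbidding then forfeits a profitable win.
$38704.7: above both → same outcome either way.
$17955.3: inside the interval → strictly worse (loss $8107.4).
$19128.3: inside the interval → strictly worse (loss $6934.4).
$4230.3: below both → same outcome either way.
$11070.6: below both → same outcome either way.
$13048.4: inside the interval → strictly worse (loss $13014.3).
$31990.9: above both → same outcome either way.
Count: 3.

3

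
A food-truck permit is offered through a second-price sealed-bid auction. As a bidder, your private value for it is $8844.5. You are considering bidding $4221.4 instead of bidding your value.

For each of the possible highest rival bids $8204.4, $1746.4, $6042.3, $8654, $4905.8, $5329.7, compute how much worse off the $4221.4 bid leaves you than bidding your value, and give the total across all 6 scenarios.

$11086.3

The deviation costs you only when the competing bid falls strictly between $4221.4 and $8844.5; elsewhere both bids give the same outcome.
$8204.4: truthful payoff $640.1, deviation payoff $0 → loss $640.1.
$1746.4: outcomes coincide → loss $0.
$6042.3: truthful payoff $2802.2, deviation payoff $0 → loss $2802.2.
$8654: truthful payoff $190.5, deviation payoff $0 → loss $190.5.
$4905.8: truthful payoff $3938.7, deviation payoff $0 → loss $3938.7.
$5329.7: truthful payoff $3514.8, deviation payoff $0 → loss $3514.8.
Total loss = $640.1 + $2802.2 + $190.5 + $3938.7 + $3514.8 = $11086.3.
Because the price is fixed by the runner-up's bid, deviating from your value can only change a good outcome into a bad one — never the reverse.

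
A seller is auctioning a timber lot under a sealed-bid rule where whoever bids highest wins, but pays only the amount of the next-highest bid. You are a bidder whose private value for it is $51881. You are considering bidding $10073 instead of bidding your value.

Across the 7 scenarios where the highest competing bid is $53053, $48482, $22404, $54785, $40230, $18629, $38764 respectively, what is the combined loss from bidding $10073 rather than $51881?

The deviation costs you only when the competing bid falls strictly between $10073 and $51881; elsewhere both bids give the same outcome.
$53053: outcomes coincide → loss $0.
$48482: truthful payoff $3399, deviation payoff $0 → loss $3399.
$22404: truthful payoff $29477, deviation payoff $0 → loss $29477.
$54785: outcomes coincide → loss $0.
$40230: truthful payoff $11651, deviation payoff $0 → loss $11651.
$18629: truthful payoff $33252, deviation payoff $0 → loss $33252.
$38764: truthful payoff $13117, deviation payoff $0 → loss $13117.
Total loss = $3399 + $29477 + $11651 + $33252 + $13117 = $90896.

$90896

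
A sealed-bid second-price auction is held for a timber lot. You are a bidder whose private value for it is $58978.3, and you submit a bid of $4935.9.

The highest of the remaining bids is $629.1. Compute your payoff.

$58349.2

Your bid $4935.9 exceeds the highest competing bid $629.1, so you win.
In a second-price auction the winner pays the second-highest bid, $629.1.
Payoff = value − price = $58978.3 − $629.1 = $58349.2.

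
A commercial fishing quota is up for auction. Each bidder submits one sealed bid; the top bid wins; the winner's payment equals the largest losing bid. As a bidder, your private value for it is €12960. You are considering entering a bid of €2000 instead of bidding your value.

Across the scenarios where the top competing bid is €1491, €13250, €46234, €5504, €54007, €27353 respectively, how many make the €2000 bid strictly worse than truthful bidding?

1

The deviation hurts exactly when the highest competing bid lies strictly between €2000 and €12960 — underbidding then forfeits a profitable win.
€1491: below both → same outcome either way.
€13250: above both → same outcome either way.
€46234: above both → same outcome either way.
€5504: inside the interval → strictly worse (loss €7456).
€54007: above both → same outcome either way.
€27353: above both → same outcome either way.
Count: 1.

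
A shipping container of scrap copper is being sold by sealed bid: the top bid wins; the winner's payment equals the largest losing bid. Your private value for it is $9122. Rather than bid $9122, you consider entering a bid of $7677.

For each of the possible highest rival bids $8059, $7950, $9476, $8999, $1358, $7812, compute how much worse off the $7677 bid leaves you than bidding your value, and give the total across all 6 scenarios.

$3668

The deviation costs you only when the competing bid falls strictly between $7677 and $9122; elsewhere both bids give the same outcome.
$8059: truthful payoff $1063, deviation payoff $0 → loss $1063.
$7950: truthful payoff $1172, deviation payoff $0 → loss $1172.
$9476: outcomes coincide → loss $0.
$8999: truthful payoff $123, deviation payoff $0 → loss $123.
$1358: outcomes coincide → loss $0.
$7812: truthful payoff $1310, deviation payoff $0 → loss $1310.
Total loss = $1063 + $1172 + $123 + $1310 = $3668.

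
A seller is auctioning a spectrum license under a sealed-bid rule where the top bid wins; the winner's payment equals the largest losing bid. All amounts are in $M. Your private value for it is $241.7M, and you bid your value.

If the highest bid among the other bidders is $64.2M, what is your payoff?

Your bid $241.7M exceeds the highest competing bid $64.2M, so you win.
In a second-price auction the winner pays the second-highest bid, $64.2M.
Payoff = value − price = $241.7M − $64.2M = $177.5M.

$177.5M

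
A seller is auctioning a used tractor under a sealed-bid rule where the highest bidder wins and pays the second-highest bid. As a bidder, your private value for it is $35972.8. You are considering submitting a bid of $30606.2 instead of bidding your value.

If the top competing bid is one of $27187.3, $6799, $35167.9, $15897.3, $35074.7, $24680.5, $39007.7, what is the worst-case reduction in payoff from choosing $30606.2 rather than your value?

$898.1

$27187.3: same outcome either way → loss $0.
$6799: same outcome either way → loss $0.
$35167.9: truthful gives $804.9, deviation gives $0 → loss $804.9.
$15897.3: same outcome either way → loss $0.
$35074.7: truthful gives $898.1, deviation gives $0 → loss $898.1.
$24680.5: same outcome either way → loss $0.
$39007.7: same outcome either way → loss $0.
Maximum loss: $898.1.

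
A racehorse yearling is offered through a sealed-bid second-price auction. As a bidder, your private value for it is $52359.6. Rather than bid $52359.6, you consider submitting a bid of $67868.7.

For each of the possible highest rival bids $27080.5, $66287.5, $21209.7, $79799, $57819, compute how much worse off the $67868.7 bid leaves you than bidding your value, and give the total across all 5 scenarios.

The deviation costs you only when the competing bid falls strictly between $52359.6 and $67868.7; elsewhere both bids give the same outcome.
$27080.5: outcomes coincide → loss $0.
$66287.5: truthful payoff $0, deviation payoff −$13927.9 → loss $13927.9.
$21209.7: outcomes coincide → loss $0.
$79799: outcomes coincide → loss $0.
$57819: truthful payoff $0, deviation payoff −$5459.4 → loss $5459.4.
Total loss = $13927.9 + $5459.4 = $19387.3.
In a second-price auction your bid sets only whether you win, not what you pay, so bidding your true value is weakly dominant.

$19387.3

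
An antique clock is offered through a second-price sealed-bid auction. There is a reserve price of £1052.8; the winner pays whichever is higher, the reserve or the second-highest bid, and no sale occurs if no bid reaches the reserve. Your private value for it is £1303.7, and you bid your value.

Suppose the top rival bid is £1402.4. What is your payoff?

£0

Your bid £1303.7 is below the highest competing bid £1402.4, so you lose. Payoff £0.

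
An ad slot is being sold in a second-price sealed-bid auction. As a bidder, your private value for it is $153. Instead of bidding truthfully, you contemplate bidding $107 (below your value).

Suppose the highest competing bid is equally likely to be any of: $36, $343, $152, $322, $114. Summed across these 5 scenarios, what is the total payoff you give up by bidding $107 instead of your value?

$40

The deviation costs you only when the competing bid falls strictly between $107 and $153; elsewhere both bids give the same outcome.
$36: outcomes coincide → loss $0.
$343: outcomes coincide → loss $0.
$152: truthful payoff $1, deviation payoff $0 → loss $1.
$322: outcomes coincide → loss $0.
$114: truthful payoff $39, deviation payoff $0 → loss $39.
Total loss = $1 + $39 = $40.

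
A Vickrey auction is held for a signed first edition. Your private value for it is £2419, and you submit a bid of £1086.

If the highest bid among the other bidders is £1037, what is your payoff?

Your bid £1086 exceeds the highest competing bid £1037, so you win.
In a second-price auction the winner pays the second-highest bid, £1037.
Payoff = value − price = £2419 − £1037 = £1382.

£1382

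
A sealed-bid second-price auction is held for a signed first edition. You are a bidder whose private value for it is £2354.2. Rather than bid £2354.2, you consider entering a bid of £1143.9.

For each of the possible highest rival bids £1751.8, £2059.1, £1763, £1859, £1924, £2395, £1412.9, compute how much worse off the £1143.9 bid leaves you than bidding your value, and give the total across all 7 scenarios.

£3355.4

The deviation costs you only when the competing bid falls strictly between £1143.9 and £2354.2; elsewhere both bids give the same outcome.
£1751.8: truthful payoff £602.4, deviation payoff £0 → loss £602.4.
£2059.1: truthful payoff £295.1, deviation payoff £0 → loss £295.1.
£1763: truthful payoff £591.2, deviation payoff £0 → loss £591.2.
£1859: truthful payoff £495.2, deviation payoff £0 → loss £495.2.
£1924: truthful payoff £430.2, deviation payoff £0 → loss £430.2.
£2395: outcomes coincide → loss £0.
£1412.9: truthful payoff £941.3, deviation payoff £0 → loss £941.3.
Total loss = £602.4 + £295.1 + £591.2 + £495.2 + £430.2 + £941.3 = £3355.4.
In a second-price auction your bid sets only whether you win, not what you pay, so bidding your true value is weakly dominant.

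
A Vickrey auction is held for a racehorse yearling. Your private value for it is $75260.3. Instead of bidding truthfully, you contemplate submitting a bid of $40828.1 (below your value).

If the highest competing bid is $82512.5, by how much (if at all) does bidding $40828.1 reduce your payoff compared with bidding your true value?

Bidding your value $75260.3: you lose (since $75260.3 < $82512.5). Payoff $0.
Bidding $40828.1: you lose. Payoff $0.
Difference = $0 − $0 = $0; both bids lead to the same outcome because the competing bid is above both your value and your alternative bid.
In a second-price auction your bid sets only whether you win, not what you pay, so bidding your true value is weakly dominant.

$0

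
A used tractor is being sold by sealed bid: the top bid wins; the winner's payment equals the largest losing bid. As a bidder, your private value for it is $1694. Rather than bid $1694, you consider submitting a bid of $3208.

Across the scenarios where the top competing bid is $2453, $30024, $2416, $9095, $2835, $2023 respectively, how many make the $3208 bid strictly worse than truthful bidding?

The deviation hurts exactly when the highest competing bid lies strictly between $1694 and $3208 — overbidding then wins at a price above your value.
$2453: inside the interval → strictly worse (loss $759).
$30024: above both → same outcome either way.
$2416: inside the interval → strictly worse (loss $722).
$9095: above both → same outcome either way.
$2835: inside the interval → strictly worse (loss $1141).
$2023: inside the interval → strictly worse (loss $329).
Count: 4.

4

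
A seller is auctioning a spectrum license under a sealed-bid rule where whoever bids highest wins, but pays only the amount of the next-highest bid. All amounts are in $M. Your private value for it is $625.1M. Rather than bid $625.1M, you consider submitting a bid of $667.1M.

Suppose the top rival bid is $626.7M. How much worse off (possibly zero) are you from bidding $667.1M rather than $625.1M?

Bidding your value $625.1M: you lose (since $625.1M < $626.7M). Payoff $0M.
Bidding $667.1M: you win and pay $626.7M. Payoff $625.1M − $626.7M = −$1.6M.
The competing bid $626.7M lies between your value and your inflated bid, so overbidding wins an item priced above your value.
Loss from deviating = $0M − (−$1.6M) = $1.6M.

$1.6M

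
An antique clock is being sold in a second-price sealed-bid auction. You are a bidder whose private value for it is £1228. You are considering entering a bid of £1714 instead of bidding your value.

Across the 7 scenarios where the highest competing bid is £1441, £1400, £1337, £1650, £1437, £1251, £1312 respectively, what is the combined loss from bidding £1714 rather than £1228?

The deviation costs you only when the competing bid falls strictly between £1228 and £1714; elsewhere both bids give the same outcome.
£1441: truthful payoff £0, deviation payoff −£213 → loss £213.
£1400: truthful payoff £0, deviation payoff −£172 → loss £172.
£1337: truthful payoff £0, deviation payoff −£109 → loss £109.
£1650: truthful payoff £0, deviation payoff −£422 → loss £422.
£1437: truthful payoff £0, deviation payoff −£209 → loss £209.
£1251: truthful payoff £0, deviation payoff −£23 → loss £23.
£1312: truthful payoff £0, deviation payoff −£84 → loss £84.
Total loss = £213 + £172 + £109 + £422 + £209 + £23 + £84 = £1232.
Because the price is fixed by the runner-up's bid, deviating from your value can only change a good outcome into a bad one — never the reverse.

£1232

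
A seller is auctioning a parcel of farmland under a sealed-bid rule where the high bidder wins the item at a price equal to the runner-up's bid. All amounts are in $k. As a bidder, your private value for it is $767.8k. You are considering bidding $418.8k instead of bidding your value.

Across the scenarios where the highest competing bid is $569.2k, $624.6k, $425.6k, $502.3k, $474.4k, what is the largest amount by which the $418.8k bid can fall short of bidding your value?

$569.2k: truthful gives $198.6k, deviation gives $0k → loss $198.6k.
$624.6k: truthful gives $143.2k, deviation gives $0k → loss $143.2k.
$425.6k: truthful gives $342.2k, deviation gives $0k → loss $342.2k.
$502.3k: truthful gives $265.5k, deviation gives $0k → loss $265.5k.
$474.4k: truthful gives $293.4k, deviation gives $0k → loss $293.4k.
Maximum loss: $342.2k.

$342.2k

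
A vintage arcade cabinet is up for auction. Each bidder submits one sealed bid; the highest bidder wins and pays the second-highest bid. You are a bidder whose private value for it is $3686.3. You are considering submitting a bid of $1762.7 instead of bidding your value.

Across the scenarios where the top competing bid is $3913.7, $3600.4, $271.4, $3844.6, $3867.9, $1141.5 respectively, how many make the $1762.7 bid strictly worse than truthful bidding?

1

The deviation hurts exactly when the highest competing bid lies strictly between $1762.7 and $3686.3 — underbidding then forfeits a profitable win.
$3913.7: above both → same outcome either way.
$3600.4: inside the interval → strictly worse (loss $85.9).
$271.4: below both → same outcome either way.
$3844.6: above both → same outcome either way.
$3867.9: above both → same outcome either way.
$1141.5: below both → same outcome either way.
Count: 1.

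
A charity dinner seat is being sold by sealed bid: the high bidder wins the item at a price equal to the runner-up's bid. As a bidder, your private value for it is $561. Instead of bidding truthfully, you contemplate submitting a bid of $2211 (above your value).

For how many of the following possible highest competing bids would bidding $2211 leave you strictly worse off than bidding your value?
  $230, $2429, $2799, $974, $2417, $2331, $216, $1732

The deviation hurts exactly when the highest competing bid lies strictly between $561 and $2211 — overbidding then wins at a price above your value.
$230: below both → same outcome either way.
$2429: above both → same outcome either way.
$2799: above both → same outcome either way.
$974: inside the interval → strictly worse (loss $413).
$2417: above both → same outcome either way.
$2331: above both → same outcome either way.
$216: below both → same outcome either way.
$1732: inside the interval → strictly worse (loss $1171).
Count: 2.

2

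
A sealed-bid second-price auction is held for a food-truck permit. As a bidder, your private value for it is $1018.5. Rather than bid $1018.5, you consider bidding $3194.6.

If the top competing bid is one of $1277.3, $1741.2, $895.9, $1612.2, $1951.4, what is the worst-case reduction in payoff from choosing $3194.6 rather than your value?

$932.9

$1277.3: truthful gives $0, deviation gives −$258.8 → loss $258.8.
$1741.2: truthful gives $0, deviation gives −$722.7 → loss $722.7.
$895.9: same outcome either way → loss $0.
$1612.2: truthful gives $0, deviation gives −$593.7 → loss $593.7.
$1951.4: truthful gives $0, deviation gives −$932.9 → loss $932.9.
Maximum loss: $932.9.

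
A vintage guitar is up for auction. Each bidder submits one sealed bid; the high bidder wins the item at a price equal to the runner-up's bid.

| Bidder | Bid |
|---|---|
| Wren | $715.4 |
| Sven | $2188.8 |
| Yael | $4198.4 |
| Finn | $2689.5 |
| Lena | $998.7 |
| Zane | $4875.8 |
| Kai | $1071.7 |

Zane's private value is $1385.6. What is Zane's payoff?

−$2812.8

Highest bid: Zane at $4875.8, so Zane wins.
Second-highest bid: Yael at $4198.4 — that is the price the winner pays.
Zane's payoff = value − price = $1385.6 − $4198.4 = −$2812.8.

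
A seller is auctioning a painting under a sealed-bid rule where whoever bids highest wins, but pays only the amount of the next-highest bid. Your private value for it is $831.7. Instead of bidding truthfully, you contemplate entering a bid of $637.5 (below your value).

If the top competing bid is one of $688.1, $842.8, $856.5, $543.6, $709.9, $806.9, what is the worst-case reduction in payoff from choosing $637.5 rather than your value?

$143.6

$688.1: truthful gives $143.6, deviation gives $0 → loss $143.6.
$842.8: same outcome either way → loss $0.
$856.5: same outcome either way → loss $0.
$543.6: same outcome either way → loss $0.
$709.9: truthful gives $121.8, deviation gives $0 → loss $121.8.
$806.9: truthful gives $24.8, deviation gives $0 → loss $24.8.
Maximum loss: $143.6.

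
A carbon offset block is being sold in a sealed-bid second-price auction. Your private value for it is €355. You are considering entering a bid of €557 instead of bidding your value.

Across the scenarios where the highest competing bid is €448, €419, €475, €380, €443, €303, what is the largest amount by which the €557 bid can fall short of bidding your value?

€448: truthful gives €0, deviation gives −€93 → loss €93.
€419: truthful gives €0, deviation gives −€64 → loss €64.
€475: truthful gives €0, deviation gives −€120 → loss €120.
€380: truthful gives €0, deviation gives −€25 → loss €25.
€443: truthful gives €0, deviation gives −€88 → loss €88.
€303: same outcome either way → loss €0.
Maximum loss: €120.

€120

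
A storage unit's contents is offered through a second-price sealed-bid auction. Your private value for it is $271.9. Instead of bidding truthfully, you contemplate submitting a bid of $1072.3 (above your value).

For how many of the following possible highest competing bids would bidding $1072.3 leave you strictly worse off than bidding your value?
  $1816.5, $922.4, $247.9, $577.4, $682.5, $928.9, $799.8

The deviation hurts exactly when the highest competing bid lies strictly between $271.9 and $1072.3 — overbidding then wins at a price above your value.
$1816.5: above both → same outcome either way.
$922.4: inside the interval → strictly worse (loss $650.5).
$247.9: below both → same outcome either way.
$577.4: inside the interval → strictly worse (loss $305.5).
$682.5: inside the interval → strictly worse (loss $410.6).
$928.9: inside the interval → strictly worse (loss $657).
$799.8: inside the interval → strictly worse (loss $527.9).
Count: 5.

5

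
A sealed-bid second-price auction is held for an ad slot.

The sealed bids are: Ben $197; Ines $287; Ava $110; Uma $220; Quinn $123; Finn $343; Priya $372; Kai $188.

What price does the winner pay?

$343

Highest bid: Priya at $372, so Priya wins.
Second-highest bid: Finn at $343 — that is the price the winner pays.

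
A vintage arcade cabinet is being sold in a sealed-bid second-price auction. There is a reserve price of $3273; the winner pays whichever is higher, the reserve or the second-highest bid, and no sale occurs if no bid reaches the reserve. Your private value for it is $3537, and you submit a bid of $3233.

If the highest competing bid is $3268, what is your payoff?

Your bid $3233 is below the highest competing bid $3268, so you lose. Payoff $0.

$0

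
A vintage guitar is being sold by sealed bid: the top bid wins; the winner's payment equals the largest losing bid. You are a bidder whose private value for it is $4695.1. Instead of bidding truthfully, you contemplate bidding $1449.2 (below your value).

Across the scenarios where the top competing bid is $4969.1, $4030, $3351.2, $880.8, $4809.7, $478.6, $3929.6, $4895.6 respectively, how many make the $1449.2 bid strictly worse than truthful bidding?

The deviation hurts exactly when the highest competing bid lies strictly between $1449.2 and $4695.1 — underbidding then forfeits a profitable win.
$4969.1: above both → same outcome either way.
$4030: inside the interval → strictly worse (loss $665.1).
$3351.2: inside the interval → strictly worse (loss $1343.9).
$880.8: below both → same outcome either way.
$4809.7: above both → same outcome either way.
$478.6: below both → same outcome either way.
$3929.6: inside the interval → strictly worse (loss $765.5).
$4895.6: above both → same outcome either way.
Count: 3.

3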